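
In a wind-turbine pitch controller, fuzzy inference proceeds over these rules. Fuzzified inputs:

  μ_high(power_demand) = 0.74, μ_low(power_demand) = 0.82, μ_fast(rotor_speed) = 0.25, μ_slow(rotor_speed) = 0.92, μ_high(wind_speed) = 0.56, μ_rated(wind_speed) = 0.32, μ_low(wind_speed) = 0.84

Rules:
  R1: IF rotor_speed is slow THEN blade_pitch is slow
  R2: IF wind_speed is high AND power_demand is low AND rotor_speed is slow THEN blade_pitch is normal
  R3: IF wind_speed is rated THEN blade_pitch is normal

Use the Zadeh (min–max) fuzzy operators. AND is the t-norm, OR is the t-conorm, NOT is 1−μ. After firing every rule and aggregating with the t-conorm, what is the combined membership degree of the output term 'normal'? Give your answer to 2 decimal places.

R1: slow=0.92 → w = 0.92
R2: high=0.56, low=0.82, slow=0.92; AND[min(a, b)] → w = 0.56
R3: rated=0.32 → w = 0.32
Rules with consequent 'normal': {R2, R3} → strengths 0.56, 0.32
Aggregate via t-conorm [max(a, b)]: 0.56

0.56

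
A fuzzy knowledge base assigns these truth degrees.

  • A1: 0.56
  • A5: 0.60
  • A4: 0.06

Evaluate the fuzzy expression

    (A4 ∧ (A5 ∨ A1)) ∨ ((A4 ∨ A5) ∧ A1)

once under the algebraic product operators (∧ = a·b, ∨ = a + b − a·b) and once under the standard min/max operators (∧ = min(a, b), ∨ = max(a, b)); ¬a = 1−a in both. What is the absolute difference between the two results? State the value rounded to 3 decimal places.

0.178

Under algebraic product:
  A5 ∨ A1 = a + b − a·b on (0.6000, 0.5600) = 0.8240
  A4 ∧ (A5 ∨ A1) = a·b on (0.0600, 0.8240) = 0.0494
  A4 ∨ A5 = a + b − a·b on (0.0600, 0.6000) = 0.6240
  (A4 ∨ A5) ∧ A1 = a·b on (0.6240, 0.5600) = 0.3494
  (A4 ∧ (A5 ∨ A1)) ∨ ((A4 ∨ A5) ∧ A1) = a + b − a·b on (0.0494, 0.3494) = 0.3816
  → value = 0.3816
Under standard min/max:
  A5 ∨ A1 = max(a, b) on (0.60, 0.56) = 0.60
  A4 ∧ (A5 ∨ A1) = min(a, b) on (0.06, 0.60) = 0.06
  A4 ∨ A5 = max(a, b) on (0.06, 0.60) = 0.60
  (A4 ∨ A5) ∧ A1 = min(a, b) on (0.60, 0.56) = 0.56
  (A4 ∧ (A5 ∨ A1)) ∨ ((A4 ∨ A5) ∧ A1) = max(a, b) on (0.06, 0.56) = 0.56
  → value = 0.5600
|0.3816 − 0.5600| = 0.178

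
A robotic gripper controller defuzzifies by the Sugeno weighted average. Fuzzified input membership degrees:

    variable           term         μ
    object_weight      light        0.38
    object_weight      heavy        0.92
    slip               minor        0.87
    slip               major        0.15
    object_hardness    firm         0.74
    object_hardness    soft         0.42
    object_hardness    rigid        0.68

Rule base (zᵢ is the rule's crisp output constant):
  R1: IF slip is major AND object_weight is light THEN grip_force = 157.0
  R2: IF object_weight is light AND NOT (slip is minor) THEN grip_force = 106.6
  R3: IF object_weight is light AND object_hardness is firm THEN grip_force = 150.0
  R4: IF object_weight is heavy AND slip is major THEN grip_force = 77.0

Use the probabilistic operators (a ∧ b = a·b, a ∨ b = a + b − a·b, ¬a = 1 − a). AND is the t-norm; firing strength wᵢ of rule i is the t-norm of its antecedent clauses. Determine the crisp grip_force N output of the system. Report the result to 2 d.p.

127.51

R1 (z=157.0): major=0.15, light=0.38; AND[a·b] → w = 0.0570
R2 (z=106.6): light=0.38, ¬minor=1−0.87=0.13; AND[a·b] → w = 0.0494
R3 (z=150.0): light=0.38, firm=0.74; AND[a·b] → w = 0.2812
R4 (z=77.0): heavy=0.92, major=0.15; AND[a·b] → w = 0.1380
Weighted average = (0.0570·157.0 + 0.0494·106.6 + 0.2812·150.0 + 0.1380·77.0) / (0.0570 + 0.0494 + 0.2812 + 0.1380)
  = 67.0210 / 0.5256 = 127.51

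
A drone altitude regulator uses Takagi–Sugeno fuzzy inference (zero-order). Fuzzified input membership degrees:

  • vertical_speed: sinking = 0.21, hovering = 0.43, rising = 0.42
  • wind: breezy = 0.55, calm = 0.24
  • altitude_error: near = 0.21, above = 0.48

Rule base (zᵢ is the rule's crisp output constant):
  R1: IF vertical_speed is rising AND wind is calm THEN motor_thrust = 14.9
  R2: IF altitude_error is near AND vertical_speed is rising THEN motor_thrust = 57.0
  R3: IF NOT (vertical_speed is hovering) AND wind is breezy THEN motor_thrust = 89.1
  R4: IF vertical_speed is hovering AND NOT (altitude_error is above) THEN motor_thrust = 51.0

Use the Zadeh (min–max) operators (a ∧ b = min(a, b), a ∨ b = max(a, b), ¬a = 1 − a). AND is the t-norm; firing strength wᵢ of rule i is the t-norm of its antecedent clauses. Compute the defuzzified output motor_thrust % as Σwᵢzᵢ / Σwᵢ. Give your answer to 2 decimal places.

R1 (z=14.9): rising=0.42, calm=0.24; AND[min(a, b)] → w = 0.24
R2 (z=57.0): near=0.21, rising=0.42; AND[min(a, b)] → w = 0.21
R3 (z=89.1): ¬hovering=1−0.43=0.57, breezy=0.55; AND[min(a, b)] → w = 0.55
R4 (z=51.0): hovering=0.43, ¬above=1−0.48=0.52; AND[min(a, b)] → w = 0.43
Weighted average = (0.24·14.9 + 0.21·57.0 + 0.55·89.1 + 0.43·51.0) / (0.24 + 0.21 + 0.55 + 0.43)
  = 86.4810 / 1.4300 = 60.48

60.48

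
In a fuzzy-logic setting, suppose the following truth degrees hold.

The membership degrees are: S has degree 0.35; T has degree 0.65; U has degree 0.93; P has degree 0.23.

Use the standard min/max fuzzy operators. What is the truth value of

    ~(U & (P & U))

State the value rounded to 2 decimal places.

0.77

P & U = min(a, b) on (0.23, 0.93) = 0.23
U & (P & U) = min(a, b) on (0.93, 0.23) = 0.23
~(U & (P & U)) = 1 − 0.23 = 0.77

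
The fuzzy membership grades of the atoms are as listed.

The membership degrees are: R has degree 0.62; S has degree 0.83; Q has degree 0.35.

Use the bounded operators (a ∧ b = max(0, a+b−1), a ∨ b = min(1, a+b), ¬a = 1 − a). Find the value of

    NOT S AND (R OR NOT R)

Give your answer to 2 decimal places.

0.17

NOT S = 1 − 0.83 = 0.17
NOT R = 1 − 0.62 = 0.38
R OR NOT R = min(1, a+b) on (0.62, 0.38) = 1.00
NOT S AND (R OR NOT R) = max(0, a+b−1) on (0.17, 1.00) = 0.17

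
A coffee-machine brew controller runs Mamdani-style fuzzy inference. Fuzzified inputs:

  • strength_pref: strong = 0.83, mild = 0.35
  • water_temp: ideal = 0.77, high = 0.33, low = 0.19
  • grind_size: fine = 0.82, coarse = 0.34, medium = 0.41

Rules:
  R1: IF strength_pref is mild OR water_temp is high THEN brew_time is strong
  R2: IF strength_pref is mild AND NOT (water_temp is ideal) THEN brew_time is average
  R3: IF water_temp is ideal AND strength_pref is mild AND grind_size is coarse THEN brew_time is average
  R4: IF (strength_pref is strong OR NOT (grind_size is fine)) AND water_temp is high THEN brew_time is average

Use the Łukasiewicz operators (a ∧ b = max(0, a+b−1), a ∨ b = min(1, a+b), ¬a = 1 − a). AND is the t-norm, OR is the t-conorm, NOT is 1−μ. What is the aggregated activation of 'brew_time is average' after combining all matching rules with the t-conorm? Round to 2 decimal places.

0.33

R1: mild=0.35, high=0.33; OR[min(1, a+b)] → w = 0.68
R2: mild=0.35, ¬ideal=1−0.77=0.23; AND[max(0, a+b−1)] → w = 0.00
R3: ideal=0.77, mild=0.35, coarse=0.34; AND[max(0, a+b−1)] → w = 0.00
R4: (strong=0.83 OR ¬fine=1−0.82=0.18) = 1.00; AND[max(0, a+b−1)] with high=0.33 → w = 0.33
Rules with consequent 'average': {R2, R3, R4} → strengths 0.00, 0.00, 0.33
Aggregate via t-conorm [min(1, a+b)]: 0.33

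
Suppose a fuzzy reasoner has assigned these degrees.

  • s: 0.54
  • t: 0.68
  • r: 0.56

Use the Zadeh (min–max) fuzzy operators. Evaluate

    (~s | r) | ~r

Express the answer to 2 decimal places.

~s = 1 − 0.54 = 0.46
~s | r = max(a, b) on (0.46, 0.56) = 0.56
~r = 1 − 0.56 = 0.44
(~s | r) | ~r = max(a, b) on (0.56, 0.44) = 0.56

0.56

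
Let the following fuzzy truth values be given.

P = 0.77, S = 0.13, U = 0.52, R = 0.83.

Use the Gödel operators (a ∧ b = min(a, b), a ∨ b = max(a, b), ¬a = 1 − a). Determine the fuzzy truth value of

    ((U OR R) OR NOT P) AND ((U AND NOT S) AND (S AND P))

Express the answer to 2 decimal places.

0.13

U OR R = max(a, b) on (0.52, 0.83) = 0.83
NOT P = 1 − 0.77 = 0.23
(U OR R) OR NOT P = max(a, b) on (0.83, 0.23) = 0.83
NOT S = 1 − 0.13 = 0.87
U AND NOT S = min(a, b) on (0.52, 0.87) = 0.52
S AND P = min(a, b) on (0.13, 0.77) = 0.13
(U AND NOT S) AND (S AND P) = min(a, b) on (0.52, 0.13) = 0.13
((U OR R) OR NOT P) AND ((U AND NOT S) AND (S AND P)) = min(a, b) on (0.83, 0.13) = 0.13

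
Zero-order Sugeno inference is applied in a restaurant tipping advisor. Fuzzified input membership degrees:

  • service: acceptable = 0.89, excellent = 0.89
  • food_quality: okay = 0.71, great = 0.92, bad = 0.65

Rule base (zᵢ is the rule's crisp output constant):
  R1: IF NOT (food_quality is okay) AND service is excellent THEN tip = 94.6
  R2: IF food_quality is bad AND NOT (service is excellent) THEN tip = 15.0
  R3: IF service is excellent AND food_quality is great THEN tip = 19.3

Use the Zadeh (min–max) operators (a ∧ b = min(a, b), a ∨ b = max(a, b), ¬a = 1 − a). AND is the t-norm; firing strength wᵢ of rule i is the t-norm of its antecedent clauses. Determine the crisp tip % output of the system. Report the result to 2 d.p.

R1 (z=94.6): ¬okay=1−0.71=0.29, excellent=0.89; AND[min(a, b)] → w = 0.29
R2 (z=15.0): bad=0.65, ¬excellent=1−0.89=0.11; AND[min(a, b)] → w = 0.11
R3 (z=19.3): excellent=0.89, great=0.92; AND[min(a, b)] → w = 0.89
Weighted average = (0.29·94.6 + 0.11·15.0 + 0.89·19.3) / (0.29 + 0.11 + 0.89)
  = 46.2610 / 1.2900 = 35.86

35.86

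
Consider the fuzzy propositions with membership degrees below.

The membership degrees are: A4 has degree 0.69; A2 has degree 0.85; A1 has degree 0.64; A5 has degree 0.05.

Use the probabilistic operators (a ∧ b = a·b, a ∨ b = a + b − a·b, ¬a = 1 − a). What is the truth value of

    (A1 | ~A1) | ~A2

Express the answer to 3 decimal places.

~A1 = 1 − 0.6400 = 0.3600
A1 | ~A1 = a + b − a·b on (0.6400, 0.3600) = 0.7696
~A2 = 1 − 0.8500 = 0.1500
(A1 | ~A1) | ~A2 = a + b − a·b on (0.7696, 0.1500) = 0.8042

0.804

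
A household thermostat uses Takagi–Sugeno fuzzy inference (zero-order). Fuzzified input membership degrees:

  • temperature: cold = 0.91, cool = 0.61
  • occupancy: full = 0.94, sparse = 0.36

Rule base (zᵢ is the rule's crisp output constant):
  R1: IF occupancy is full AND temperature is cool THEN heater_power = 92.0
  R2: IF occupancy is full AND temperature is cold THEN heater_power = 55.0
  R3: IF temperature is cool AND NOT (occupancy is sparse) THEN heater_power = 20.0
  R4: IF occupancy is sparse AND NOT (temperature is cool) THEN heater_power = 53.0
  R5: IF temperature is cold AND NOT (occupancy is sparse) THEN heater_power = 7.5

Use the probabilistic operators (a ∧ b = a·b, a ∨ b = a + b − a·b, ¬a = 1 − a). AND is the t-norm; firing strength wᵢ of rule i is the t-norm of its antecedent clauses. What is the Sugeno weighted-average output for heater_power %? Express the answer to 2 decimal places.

46.98

R1 (z=92.0): full=0.94, cool=0.61; AND[a·b] → w = 0.5734
R2 (z=55.0): full=0.94, cold=0.91; AND[a·b] → w = 0.8554
R3 (z=20.0): cool=0.61, ¬sparse=1−0.36=0.64; AND[a·b] → w = 0.3904
R4 (z=53.0): sparse=0.36, ¬cool=1−0.61=0.39; AND[a·b] → w = 0.1404
R5 (z=7.5): cold=0.91, ¬sparse=1−0.36=0.64; AND[a·b] → w = 0.5824
Weighted average = (0.5734·92.0 + 0.8554·55.0 + 0.3904·20.0 + 0.1404·53.0 + 0.5824·7.5) / (0.5734 + 0.8554 + 0.3904 + 0.1404 + 0.5824)
  = 119.4170 / 2.5420 = 46.98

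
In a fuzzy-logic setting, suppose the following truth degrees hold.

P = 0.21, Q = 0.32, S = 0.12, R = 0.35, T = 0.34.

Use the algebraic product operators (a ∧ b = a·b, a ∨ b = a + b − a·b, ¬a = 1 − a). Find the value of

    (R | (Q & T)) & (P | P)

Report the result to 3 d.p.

Q & T = a·b on (0.3200, 0.3400) = 0.1088
R | (Q & T) = a + b − a·b on (0.3500, 0.1088) = 0.4207
P | P = a + b − a·b on (0.2100, 0.2100) = 0.3759
(R | (Q & T)) & (P | P) = a·b on (0.4207, 0.3759) = 0.1581

0.158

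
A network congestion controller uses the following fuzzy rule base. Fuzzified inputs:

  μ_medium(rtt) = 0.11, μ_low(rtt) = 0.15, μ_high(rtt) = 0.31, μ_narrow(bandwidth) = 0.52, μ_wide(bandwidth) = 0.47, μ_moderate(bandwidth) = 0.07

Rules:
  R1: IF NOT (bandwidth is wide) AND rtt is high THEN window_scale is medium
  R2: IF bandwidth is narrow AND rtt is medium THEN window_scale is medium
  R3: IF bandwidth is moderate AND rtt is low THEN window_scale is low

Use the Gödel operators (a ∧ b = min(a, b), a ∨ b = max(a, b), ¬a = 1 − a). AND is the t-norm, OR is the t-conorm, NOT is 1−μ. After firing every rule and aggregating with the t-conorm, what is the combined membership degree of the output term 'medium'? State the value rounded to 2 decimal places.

R1: ¬wide=1−0.47=0.53, high=0.31; AND[min(a, b)] → w = 0.31
R2: narrow=0.52, medium=0.11; AND[min(a, b)] → w = 0.11
R3: moderate=0.07, low=0.15; AND[min(a, b)] → w = 0.07
Rules with consequent 'medium': {R1, R2} → strengths 0.31, 0.11
Aggregate via t-conorm [max(a, b)]: 0.31

0.31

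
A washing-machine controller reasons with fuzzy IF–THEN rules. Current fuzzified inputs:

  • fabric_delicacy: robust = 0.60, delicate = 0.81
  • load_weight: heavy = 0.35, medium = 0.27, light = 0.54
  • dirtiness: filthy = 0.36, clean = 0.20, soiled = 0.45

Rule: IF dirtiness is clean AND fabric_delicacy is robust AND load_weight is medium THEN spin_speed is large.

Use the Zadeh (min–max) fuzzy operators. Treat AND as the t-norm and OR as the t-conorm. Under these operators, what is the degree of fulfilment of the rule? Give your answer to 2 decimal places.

firing strength: clean=0.20, robust=0.60, medium=0.27; AND[min(a, b)] → w = 0.20

0.20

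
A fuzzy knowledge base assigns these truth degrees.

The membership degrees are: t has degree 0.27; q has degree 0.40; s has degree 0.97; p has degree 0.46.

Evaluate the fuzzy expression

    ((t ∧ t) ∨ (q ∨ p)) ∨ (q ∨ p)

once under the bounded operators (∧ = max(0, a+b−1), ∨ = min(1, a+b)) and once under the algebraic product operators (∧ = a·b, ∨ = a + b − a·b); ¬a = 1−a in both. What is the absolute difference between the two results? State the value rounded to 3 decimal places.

Under bounded:
  t ∧ t = max(0, a+b−1) on (0.27, 0.27) = 0.00
  q ∨ p = min(1, a+b) on (0.40, 0.46) = 0.86
  (t ∧ t) ∨ (q ∨ p) = min(1, a+b) on (0.00, 0.86) = 0.86
  q ∨ p = min(1, a+b) on (0.40, 0.46) = 0.86
  ((t ∧ t) ∨ (q ∨ p)) ∨ (q ∨ p) = min(1, a+b) on (0.86, 0.86) = 1.00
  → value = 1.0000
Under algebraic product:
  t ∧ t = a·b on (0.2700, 0.2700) = 0.0729
  q ∨ p = a + b − a·b on (0.4000, 0.4600) = 0.6760
  (t ∧ t) ∨ (q ∨ p) = a + b − a·b on (0.0729, 0.6760) = 0.6996
  q ∨ p = a + b − a·b on (0.4000, 0.4600) = 0.6760
  ((t ∧ t) ∨ (q ∨ p)) ∨ (q ∨ p) = a + b − a·b on (0.6996, 0.6760) = 0.9027
  → value = 0.9027
|1.0000 − 0.9027| = 0.097

0.097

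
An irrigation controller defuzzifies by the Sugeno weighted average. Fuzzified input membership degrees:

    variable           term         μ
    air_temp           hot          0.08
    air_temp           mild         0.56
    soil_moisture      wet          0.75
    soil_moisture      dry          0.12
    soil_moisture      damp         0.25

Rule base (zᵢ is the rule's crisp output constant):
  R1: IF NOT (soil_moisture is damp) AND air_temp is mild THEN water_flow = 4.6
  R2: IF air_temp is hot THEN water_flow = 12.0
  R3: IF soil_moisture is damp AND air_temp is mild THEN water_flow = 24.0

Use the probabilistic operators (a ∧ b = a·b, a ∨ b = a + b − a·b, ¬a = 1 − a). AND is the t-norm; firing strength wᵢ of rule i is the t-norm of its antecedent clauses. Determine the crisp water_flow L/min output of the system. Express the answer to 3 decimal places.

R1 (z=4.6): ¬damp=1−0.25=0.75, mild=0.56; AND[a·b] → w = 0.4200
R2 (z=12.0): hot=0.08 → w = 0.0800
R3 (z=24.0): damp=0.25, mild=0.56; AND[a·b] → w = 0.1400
Weighted average = (0.4200·4.6 + 0.0800·12.0 + 0.1400·24.0) / (0.4200 + 0.0800 + 0.1400)
  = 6.2520 / 0.6400 = 9.769

9.769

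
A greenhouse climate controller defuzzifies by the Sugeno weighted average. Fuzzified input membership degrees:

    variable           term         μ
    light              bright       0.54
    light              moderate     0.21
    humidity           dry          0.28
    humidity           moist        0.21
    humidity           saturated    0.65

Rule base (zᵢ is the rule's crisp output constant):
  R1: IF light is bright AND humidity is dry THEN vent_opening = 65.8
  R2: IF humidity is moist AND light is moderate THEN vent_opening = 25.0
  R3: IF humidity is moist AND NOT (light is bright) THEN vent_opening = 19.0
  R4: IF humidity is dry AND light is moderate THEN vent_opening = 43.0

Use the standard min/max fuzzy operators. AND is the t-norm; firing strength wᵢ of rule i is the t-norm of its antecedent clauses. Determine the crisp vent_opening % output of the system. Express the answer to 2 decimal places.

R1 (z=65.8): bright=0.54, dry=0.28; AND[min(a, b)] → w = 0.28
R2 (z=25.0): moist=0.21, moderate=0.21; AND[min(a, b)] → w = 0.21
R3 (z=19.0): moist=0.21, ¬bright=1−0.54=0.46; AND[min(a, b)] → w = 0.21
R4 (z=43.0): dry=0.28, moderate=0.21; AND[min(a, b)] → w = 0.21
Weighted average = (0.28·65.8 + 0.21·25.0 + 0.21·19.0 + 0.21·43.0) / (0.28 + 0.21 + 0.21 + 0.21)
  = 36.6940 / 0.9100 = 40.32

40.32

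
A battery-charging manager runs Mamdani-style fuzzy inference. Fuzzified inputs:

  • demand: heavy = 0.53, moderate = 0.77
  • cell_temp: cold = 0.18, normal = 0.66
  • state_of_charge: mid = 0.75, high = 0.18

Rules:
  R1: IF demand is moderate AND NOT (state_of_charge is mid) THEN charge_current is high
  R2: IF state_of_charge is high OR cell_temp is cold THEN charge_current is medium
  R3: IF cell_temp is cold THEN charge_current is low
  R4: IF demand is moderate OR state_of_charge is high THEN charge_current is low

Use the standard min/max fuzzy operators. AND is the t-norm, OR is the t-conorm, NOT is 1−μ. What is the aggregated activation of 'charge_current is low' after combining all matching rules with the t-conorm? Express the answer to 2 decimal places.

R1: moderate=0.77, ¬mid=1−0.75=0.25; AND[min(a, b)] → w = 0.25
R2: high=0.18, cold=0.18; OR[max(a, b)] → w = 0.18
R3: cold=0.18 → w = 0.18
R4: moderate=0.77, high=0.18; OR[max(a, b)] → w = 0.77
Rules with consequent 'low': {R3, R4} → strengths 0.18, 0.77
Aggregate via t-conorm [max(a, b)]: 0.77

0.77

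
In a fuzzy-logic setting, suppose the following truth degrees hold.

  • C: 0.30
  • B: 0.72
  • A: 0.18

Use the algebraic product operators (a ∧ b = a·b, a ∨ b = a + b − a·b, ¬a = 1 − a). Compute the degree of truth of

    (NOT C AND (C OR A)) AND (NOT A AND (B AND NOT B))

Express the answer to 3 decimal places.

0.049

NOT C = 1 − 0.3000 = 0.7000
C OR A = a + b − a·b on (0.3000, 0.1800) = 0.4260
NOT C AND (C OR A) = a·b on (0.7000, 0.4260) = 0.2982
NOT A = 1 − 0.1800 = 0.8200
NOT B = 1 − 0.7200 = 0.2800
B AND NOT B = a·b on (0.7200, 0.2800) = 0.2016
NOT A AND (B AND NOT B) = a·b on (0.8200, 0.2016) = 0.1653
(NOT C AND (C OR A)) AND (NOT A AND (B AND NOT B)) = a·b on (0.2982, 0.1653) = 0.0493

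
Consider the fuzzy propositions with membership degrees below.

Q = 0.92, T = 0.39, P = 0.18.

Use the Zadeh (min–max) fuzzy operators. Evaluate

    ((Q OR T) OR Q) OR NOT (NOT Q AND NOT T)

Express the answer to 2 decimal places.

Q OR T = max(a, b) on (0.92, 0.39) = 0.92
(Q OR T) OR Q = max(a, b) on (0.92, 0.92) = 0.92
NOT Q = 1 − 0.92 = 0.08
NOT T = 1 − 0.39 = 0.61
NOT Q AND NOT T = min(a, b) on (0.08, 0.61) = 0.08
NOT (NOT Q AND NOT T) = 1 − 0.08 = 0.92
((Q OR T) OR Q) OR NOT (NOT Q AND NOT T) = max(a, b) on (0.92, 0.92) = 0.92

0.92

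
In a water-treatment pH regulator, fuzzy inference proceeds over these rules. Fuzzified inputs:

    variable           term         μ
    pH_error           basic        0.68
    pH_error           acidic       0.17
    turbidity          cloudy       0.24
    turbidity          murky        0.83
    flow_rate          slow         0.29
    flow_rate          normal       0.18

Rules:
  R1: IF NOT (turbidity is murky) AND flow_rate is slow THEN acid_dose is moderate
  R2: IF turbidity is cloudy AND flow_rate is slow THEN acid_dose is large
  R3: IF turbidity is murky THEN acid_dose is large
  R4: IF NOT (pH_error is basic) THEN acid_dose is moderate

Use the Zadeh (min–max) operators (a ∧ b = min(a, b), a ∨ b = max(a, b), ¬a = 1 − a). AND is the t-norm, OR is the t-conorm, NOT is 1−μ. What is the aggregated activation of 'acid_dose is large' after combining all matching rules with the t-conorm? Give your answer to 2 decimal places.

0.83

R1: ¬murky=1−0.83=0.17, slow=0.29; AND[min(a, b)] → w = 0.17
R2: cloudy=0.24, slow=0.29; AND[min(a, b)] → w = 0.24
R3: murky=0.83 → w = 0.83
R4: ¬basic=1−0.68=0.32 → w = 0.32
Rules with consequent 'large': {R2, R3} → strengths 0.24, 0.83
Aggregate via t-conorm [max(a, b)]: 0.83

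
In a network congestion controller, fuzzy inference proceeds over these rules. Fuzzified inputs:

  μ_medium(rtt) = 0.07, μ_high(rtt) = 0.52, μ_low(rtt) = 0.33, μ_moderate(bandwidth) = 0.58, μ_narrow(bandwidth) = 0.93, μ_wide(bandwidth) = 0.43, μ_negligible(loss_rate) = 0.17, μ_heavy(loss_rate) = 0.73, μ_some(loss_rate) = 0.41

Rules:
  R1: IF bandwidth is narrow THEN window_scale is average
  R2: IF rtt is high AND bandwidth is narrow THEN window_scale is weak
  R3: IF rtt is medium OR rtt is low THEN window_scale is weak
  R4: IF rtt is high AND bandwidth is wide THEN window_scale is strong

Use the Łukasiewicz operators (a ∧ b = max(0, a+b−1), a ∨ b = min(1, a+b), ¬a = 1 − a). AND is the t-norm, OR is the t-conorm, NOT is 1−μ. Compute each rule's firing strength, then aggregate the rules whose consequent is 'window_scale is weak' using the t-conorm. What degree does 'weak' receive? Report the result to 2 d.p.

R1: narrow=0.93 → w = 0.93
R2: high=0.52, narrow=0.93; AND[max(0, a+b−1)] → w = 0.45
R3: medium=0.07, low=0.33; OR[min(1, a+b)] → w = 0.40
R4: high=0.52, wide=0.43; AND[max(0, a+b−1)] → w = 0.00
Rules with consequent 'weak': {R2, R3} → strengths 0.45, 0.40
Aggregate via t-conorm [min(1, a+b)]: 0.85

0.85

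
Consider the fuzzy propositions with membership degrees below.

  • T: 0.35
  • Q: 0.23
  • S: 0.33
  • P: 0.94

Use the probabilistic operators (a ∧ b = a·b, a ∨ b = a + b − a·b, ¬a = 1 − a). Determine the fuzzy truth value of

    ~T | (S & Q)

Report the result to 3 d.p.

~T = 1 − 0.3500 = 0.6500
S & Q = a·b on (0.3300, 0.2300) = 0.0759
~T | (S & Q) = a + b − a·b on (0.6500, 0.0759) = 0.6766

0.677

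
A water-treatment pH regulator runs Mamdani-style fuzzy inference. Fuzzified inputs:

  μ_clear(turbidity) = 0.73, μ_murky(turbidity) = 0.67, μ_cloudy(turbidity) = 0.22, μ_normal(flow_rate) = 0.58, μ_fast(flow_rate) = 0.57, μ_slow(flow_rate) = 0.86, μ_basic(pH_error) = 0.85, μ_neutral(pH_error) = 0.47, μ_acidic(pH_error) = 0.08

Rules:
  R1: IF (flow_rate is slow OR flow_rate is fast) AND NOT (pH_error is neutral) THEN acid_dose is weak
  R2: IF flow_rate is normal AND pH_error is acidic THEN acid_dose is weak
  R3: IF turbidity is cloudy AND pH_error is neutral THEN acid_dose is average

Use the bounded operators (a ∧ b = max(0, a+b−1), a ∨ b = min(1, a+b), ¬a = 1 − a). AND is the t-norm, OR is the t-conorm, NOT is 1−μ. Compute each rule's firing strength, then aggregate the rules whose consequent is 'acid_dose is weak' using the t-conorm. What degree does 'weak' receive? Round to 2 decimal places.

R1: (slow=0.86 OR fast=0.57) = 1.00; AND[max(0, a+b−1)] with ¬neutral=1−0.47=0.53 → w = 0.53
R2: normal=0.58, acidic=0.08; AND[max(0, a+b−1)] → w = 0.00
R3: cloudy=0.22, neutral=0.47; AND[max(0, a+b−1)] → w = 0.00
Rules with consequent 'weak': {R1, R2} → strengths 0.53, 0.00
Aggregate via t-conorm [min(1, a+b)]: 0.53

0.53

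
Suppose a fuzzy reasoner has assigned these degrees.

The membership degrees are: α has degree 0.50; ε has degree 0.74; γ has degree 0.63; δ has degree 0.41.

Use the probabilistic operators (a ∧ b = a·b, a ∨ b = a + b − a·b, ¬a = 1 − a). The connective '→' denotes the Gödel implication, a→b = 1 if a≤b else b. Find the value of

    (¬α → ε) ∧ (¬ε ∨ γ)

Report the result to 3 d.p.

0.726

¬α = 1 − 0.5000 = 0.5000
¬α → ε  [Gödel: 1 if a≤b else b] with a=0.5000, b=0.7400 → 1.0000
¬ε = 1 − 0.7400 = 0.2600
¬ε ∨ γ = a + b − a·b on (0.2600, 0.6300) = 0.7262
(¬α → ε) ∧ (¬ε ∨ γ) = a·b on (1.0000, 0.7262) = 0.7262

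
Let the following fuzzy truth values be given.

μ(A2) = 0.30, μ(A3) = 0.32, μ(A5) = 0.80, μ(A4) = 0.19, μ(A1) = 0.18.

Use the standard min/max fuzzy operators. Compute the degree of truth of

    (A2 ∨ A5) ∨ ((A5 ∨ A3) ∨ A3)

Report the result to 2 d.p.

A2 ∨ A5 = max(a, b) on (0.30, 0.80) = 0.80
A5 ∨ A3 = max(a, b) on (0.80, 0.32) = 0.80
(A5 ∨ A3) ∨ A3 = max(a, b) on (0.80, 0.32) = 0.80
(A2 ∨ A5) ∨ ((A5 ∨ A3) ∨ A3) = max(a, b) on (0.80, 0.80) = 0.80

0.80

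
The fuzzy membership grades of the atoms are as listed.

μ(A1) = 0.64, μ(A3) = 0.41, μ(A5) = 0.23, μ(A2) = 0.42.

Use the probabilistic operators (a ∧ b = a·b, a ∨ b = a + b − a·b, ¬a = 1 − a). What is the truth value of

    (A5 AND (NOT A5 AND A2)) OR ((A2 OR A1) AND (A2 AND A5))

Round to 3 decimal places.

NOT A5 = 1 − 0.2300 = 0.7700
NOT A5 AND A2 = a·b on (0.7700, 0.4200) = 0.3234
A5 AND (NOT A5 AND A2) = a·b on (0.2300, 0.3234) = 0.0744
A2 OR A1 = a + b − a·b on (0.4200, 0.6400) = 0.7912
A2 AND A5 = a·b on (0.4200, 0.2300) = 0.0966
(A2 OR A1) AND (A2 AND A5) = a·b on (0.7912, 0.0966) = 0.0764
(A5 AND (NOT A5 AND A2)) OR ((A2 OR A1) AND (A2 AND A5)) = a + b − a·b on (0.0744, 0.0764) = 0.1451

0.145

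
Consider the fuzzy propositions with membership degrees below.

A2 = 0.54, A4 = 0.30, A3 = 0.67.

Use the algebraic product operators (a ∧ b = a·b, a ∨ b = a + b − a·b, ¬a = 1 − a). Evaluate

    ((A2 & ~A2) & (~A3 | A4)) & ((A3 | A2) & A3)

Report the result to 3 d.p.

~A2 = 1 − 0.5400 = 0.4600
A2 & ~A2 = a·b on (0.5400, 0.4600) = 0.2484
~A3 = 1 − 0.6700 = 0.3300
~A3 | A4 = a + b − a·b on (0.3300, 0.3000) = 0.5310
(A2 & ~A2) & (~A3 | A4) = a·b on (0.2484, 0.5310) = 0.1319
A3 | A2 = a + b − a·b on (0.6700, 0.5400) = 0.8482
(A3 | A2) & A3 = a·b on (0.8482, 0.6700) = 0.5683
((A2 & ~A2) & (~A3 | A4)) & ((A3 | A2) & A3) = a·b on (0.1319, 0.5683) = 0.0750

0.075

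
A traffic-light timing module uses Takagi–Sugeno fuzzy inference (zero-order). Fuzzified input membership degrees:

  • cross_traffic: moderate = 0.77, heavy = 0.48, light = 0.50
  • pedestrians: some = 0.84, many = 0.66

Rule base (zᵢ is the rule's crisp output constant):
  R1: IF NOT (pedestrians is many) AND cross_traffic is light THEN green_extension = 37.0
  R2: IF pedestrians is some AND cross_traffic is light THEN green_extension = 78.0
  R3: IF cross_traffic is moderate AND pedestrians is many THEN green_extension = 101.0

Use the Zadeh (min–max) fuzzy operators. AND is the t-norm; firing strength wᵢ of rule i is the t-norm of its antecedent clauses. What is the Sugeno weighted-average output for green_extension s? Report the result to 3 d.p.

78.827

R1 (z=37.0): ¬many=1−0.66=0.34, light=0.50; AND[min(a, b)] → w = 0.34
R2 (z=78.0): some=0.84, light=0.50; AND[min(a, b)] → w = 0.50
R3 (z=101.0): moderate=0.77, many=0.66; AND[min(a, b)] → w = 0.66
Weighted average = (0.34·37.0 + 0.50·78.0 + 0.66·101.0) / (0.34 + 0.50 + 0.66)
  = 118.2400 / 1.5000 = 78.827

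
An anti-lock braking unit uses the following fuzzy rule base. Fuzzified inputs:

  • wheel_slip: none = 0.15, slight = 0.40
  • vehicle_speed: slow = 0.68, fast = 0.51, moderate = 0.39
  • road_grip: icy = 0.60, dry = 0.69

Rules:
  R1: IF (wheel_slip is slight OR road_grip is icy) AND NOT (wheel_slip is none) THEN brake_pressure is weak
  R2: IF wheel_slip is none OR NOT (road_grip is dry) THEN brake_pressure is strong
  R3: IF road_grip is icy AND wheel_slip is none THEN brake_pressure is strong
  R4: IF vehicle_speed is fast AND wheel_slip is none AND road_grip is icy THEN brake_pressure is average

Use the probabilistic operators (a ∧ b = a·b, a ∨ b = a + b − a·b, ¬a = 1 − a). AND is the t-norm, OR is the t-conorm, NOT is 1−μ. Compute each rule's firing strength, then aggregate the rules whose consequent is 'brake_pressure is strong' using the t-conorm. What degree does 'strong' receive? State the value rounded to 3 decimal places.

R1: (slight=0.40 OR icy=0.60) = 0.7600; AND[a·b] with ¬none=1−0.15=0.85 → w = 0.6460
R2: none=0.15, ¬dry=1−0.69=0.31; OR[a + b − a·b] → w = 0.4135
R3: icy=0.60, none=0.15; AND[a·b] → w = 0.0900
R4: fast=0.51, none=0.15, icy=0.60; AND[a·b] → w = 0.0459
Rules with consequent 'strong': {R2, R3} → strengths 0.4135, 0.0900
Aggregate via t-conorm [a + b − a·b]: 0.4663

0.466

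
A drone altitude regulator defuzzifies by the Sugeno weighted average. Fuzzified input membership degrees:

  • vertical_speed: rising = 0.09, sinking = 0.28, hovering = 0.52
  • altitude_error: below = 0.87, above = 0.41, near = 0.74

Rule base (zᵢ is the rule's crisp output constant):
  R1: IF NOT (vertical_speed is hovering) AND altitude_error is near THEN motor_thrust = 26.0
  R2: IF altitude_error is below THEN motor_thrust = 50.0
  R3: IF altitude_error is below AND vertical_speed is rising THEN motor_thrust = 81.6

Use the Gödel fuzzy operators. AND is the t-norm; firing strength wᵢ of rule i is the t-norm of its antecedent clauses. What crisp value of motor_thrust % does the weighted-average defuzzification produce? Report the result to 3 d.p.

R1 (z=26.0): ¬hovering=1−0.52=0.48, near=0.74; AND[min(a, b)] → w = 0.48
R2 (z=50.0): below=0.87 → w = 0.87
R3 (z=81.6): below=0.87, rising=0.09; AND[min(a, b)] → w = 0.09
Weighted average = (0.48·26.0 + 0.87·50.0 + 0.09·81.6) / (0.48 + 0.87 + 0.09)
  = 63.3240 / 1.4400 = 43.975

43.975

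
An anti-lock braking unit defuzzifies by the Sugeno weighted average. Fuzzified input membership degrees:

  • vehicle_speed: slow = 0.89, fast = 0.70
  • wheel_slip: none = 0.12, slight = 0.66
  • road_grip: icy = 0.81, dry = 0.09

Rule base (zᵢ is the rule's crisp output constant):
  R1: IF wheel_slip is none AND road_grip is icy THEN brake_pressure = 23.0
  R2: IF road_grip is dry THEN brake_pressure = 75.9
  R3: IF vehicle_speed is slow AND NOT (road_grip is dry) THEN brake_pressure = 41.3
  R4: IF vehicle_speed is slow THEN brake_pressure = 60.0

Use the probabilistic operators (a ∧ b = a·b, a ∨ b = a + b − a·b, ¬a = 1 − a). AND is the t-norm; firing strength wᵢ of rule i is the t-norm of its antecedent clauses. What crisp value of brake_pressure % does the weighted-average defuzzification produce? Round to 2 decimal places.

R1 (z=23.0): none=0.12, icy=0.81; AND[a·b] → w = 0.0972
R2 (z=75.9): dry=0.09 → w = 0.0900
R3 (z=41.3): slow=0.89, ¬dry=1−0.09=0.91; AND[a·b] → w = 0.8099
R4 (z=60.0): slow=0.89 → w = 0.8900
Weighted average = (0.0972·23.0 + 0.0900·75.9 + 0.8099·41.3 + 0.8900·60.0) / (0.0972 + 0.0900 + 0.8099 + 0.8900)
  = 95.9155 / 1.8871 = 50.83

50.83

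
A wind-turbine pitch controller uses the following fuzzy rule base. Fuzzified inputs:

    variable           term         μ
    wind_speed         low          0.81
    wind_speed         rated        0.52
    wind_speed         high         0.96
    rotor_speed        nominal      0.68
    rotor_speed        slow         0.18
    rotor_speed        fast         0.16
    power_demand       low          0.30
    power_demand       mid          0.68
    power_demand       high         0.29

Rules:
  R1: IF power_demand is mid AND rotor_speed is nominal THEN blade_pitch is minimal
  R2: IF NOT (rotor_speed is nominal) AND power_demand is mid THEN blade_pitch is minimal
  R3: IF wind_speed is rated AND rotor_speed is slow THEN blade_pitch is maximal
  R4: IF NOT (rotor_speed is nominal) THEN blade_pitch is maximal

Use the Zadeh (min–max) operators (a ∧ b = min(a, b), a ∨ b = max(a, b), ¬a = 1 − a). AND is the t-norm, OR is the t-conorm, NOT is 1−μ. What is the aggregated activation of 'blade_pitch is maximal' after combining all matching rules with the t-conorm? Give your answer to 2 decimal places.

0.32

R1: mid=0.68, nominal=0.68; AND[min(a, b)] → w = 0.68
R2: ¬nominal=1−0.68=0.32, mid=0.68; AND[min(a, b)] → w = 0.32
R3: rated=0.52, slow=0.18; AND[min(a, b)] → w = 0.18
R4: ¬nominal=1−0.68=0.32 → w = 0.32
Rules with consequent 'maximal': {R3, R4} → strengths 0.18, 0.32
Aggregate via t-conorm [max(a, b)]: 0.32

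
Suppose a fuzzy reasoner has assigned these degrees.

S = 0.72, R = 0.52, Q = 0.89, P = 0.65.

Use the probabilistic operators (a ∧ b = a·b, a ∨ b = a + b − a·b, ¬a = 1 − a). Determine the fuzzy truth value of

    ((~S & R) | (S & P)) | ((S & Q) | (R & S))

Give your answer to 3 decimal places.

0.898

~S = 1 − 0.7200 = 0.2800
~S & R = a·b on (0.2800, 0.5200) = 0.1456
S & P = a·b on (0.7200, 0.6500) = 0.4680
(~S & R) | (S & P) = a + b − a·b on (0.1456, 0.4680) = 0.5455
S & Q = a·b on (0.7200, 0.8900) = 0.6408
R & S = a·b on (0.5200, 0.7200) = 0.3744
(S & Q) | (R & S) = a + b − a·b on (0.6408, 0.3744) = 0.7753
((~S & R) | (S & P)) | ((S & Q) | (R & S)) = a + b − a·b on (0.5455, 0.7753) = 0.8979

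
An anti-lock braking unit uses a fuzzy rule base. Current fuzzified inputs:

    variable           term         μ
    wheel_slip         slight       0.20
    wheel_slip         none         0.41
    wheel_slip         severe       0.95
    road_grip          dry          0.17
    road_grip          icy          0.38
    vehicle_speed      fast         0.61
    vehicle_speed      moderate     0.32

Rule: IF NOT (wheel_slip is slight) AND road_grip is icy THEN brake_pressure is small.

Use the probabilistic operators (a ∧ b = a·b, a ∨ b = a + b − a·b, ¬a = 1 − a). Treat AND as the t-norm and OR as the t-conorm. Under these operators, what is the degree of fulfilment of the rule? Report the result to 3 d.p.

0.304

firing strength: ¬slight=1−0.20=0.80, icy=0.38; AND[a·b] → w = 0.3040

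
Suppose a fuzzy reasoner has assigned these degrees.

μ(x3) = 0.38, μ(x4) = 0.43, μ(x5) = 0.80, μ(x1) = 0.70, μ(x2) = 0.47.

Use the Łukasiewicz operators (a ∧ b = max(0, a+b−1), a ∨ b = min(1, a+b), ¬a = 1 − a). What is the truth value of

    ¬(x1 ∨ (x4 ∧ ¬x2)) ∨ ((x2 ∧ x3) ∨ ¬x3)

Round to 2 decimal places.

0.92

¬x2 = 1 − 0.47 = 0.53
x4 ∧ ¬x2 = max(0, a+b−1) on (0.43, 0.53) = 0.00
x1 ∨ (x4 ∧ ¬x2) = min(1, a+b) on (0.70, 0.00) = 0.70
¬(x1 ∨ (x4 ∧ ¬x2)) = 1 − 0.70 = 0.30
x2 ∧ x3 = max(0, a+b−1) on (0.47, 0.38) = 0.00
¬x3 = 1 − 0.38 = 0.62
(x2 ∧ x3) ∨ ¬x3 = min(1, a+b) on (0.00, 0.62) = 0.62
¬(x1 ∨ (x4 ∧ ¬x2)) ∨ ((x2 ∧ x3) ∨ ¬x3) = min(1, a+b) on (0.30, 0.62) = 0.92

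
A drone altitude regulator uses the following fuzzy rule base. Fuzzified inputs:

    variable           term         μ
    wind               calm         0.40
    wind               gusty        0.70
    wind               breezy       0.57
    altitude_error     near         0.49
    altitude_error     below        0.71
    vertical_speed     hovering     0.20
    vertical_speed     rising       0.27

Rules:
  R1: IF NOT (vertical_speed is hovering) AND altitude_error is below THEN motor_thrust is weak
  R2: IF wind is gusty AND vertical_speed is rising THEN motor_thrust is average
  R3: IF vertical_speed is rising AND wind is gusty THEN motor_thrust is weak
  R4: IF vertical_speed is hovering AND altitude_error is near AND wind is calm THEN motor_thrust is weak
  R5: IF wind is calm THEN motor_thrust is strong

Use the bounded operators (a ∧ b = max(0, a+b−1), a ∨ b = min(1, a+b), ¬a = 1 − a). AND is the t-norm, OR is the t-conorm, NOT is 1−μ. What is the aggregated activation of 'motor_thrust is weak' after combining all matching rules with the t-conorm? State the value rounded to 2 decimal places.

0.51

R1: ¬hovering=1−0.20=0.80, below=0.71; AND[max(0, a+b−1)] → w = 0.51
R2: gusty=0.70, rising=0.27; AND[max(0, a+b−1)] → w = 0.00
R3: rising=0.27, gusty=0.70; AND[max(0, a+b−1)] → w = 0.00
R4: hovering=0.20, near=0.49, calm=0.40; AND[max(0, a+b−1)] → w = 0.00
R5: calm=0.40 → w = 0.40
Rules with consequent 'weak': {R1, R3, R4} → strengths 0.51, 0.00, 0.00
Aggregate via t-conorm [min(1, a+b)]: 0.51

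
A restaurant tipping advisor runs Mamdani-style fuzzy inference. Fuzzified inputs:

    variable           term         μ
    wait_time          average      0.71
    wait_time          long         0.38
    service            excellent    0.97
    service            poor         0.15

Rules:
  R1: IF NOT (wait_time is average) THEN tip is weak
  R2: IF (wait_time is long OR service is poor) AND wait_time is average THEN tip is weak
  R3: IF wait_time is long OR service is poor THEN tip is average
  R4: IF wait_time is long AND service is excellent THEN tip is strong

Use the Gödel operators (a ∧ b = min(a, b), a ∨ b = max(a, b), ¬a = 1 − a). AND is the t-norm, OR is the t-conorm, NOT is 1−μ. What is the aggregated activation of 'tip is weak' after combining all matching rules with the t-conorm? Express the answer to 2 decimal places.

0.38

R1: ¬average=1−0.71=0.29 → w = 0.29
R2: (long=0.38 OR poor=0.15) = 0.38; AND[min(a, b)] with average=0.71 → w = 0.38
R3: long=0.38, poor=0.15; OR[max(a, b)] → w = 0.38
R4: long=0.38, excellent=0.97; AND[min(a, b)] → w = 0.38
Rules with consequent 'weak': {R1, R2} → strengths 0.29, 0.38
Aggregate via t-conorm [max(a, b)]: 0.38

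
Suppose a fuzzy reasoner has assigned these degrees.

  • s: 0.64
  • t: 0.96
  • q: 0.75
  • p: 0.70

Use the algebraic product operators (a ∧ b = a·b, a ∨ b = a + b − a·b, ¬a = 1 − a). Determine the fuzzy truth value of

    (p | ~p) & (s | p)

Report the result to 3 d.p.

~p = 1 − 0.7000 = 0.3000
p | ~p = a + b − a·b on (0.7000, 0.3000) = 0.7900
s | p = a + b − a·b on (0.6400, 0.7000) = 0.8920
(p | ~p) & (s | p) = a·b on (0.7900, 0.8920) = 0.7047

0.705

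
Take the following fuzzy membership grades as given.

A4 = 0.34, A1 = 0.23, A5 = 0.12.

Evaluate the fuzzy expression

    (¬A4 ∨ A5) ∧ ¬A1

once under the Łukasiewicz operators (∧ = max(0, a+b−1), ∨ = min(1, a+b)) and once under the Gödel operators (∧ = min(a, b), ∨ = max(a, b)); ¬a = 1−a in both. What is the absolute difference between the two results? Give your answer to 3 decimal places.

Under Łukasiewicz:
  ¬A4 = 1 − 0.34 = 0.66
  ¬A4 ∨ A5 = min(1, a+b) on (0.66, 0.12) = 0.78
  ¬A1 = 1 − 0.23 = 0.77
  (¬A4 ∨ A5) ∧ ¬A1 = max(0, a+b−1) on (0.78, 0.77) = 0.55
  → value = 0.5500
Under Gödel:
  ¬A4 = 1 − 0.34 = 0.66
  ¬A4 ∨ A5 = max(a, b) on (0.66, 0.12) = 0.66
  ¬A1 = 1 − 0.23 = 0.77
  (¬A4 ∨ A5) ∧ ¬A1 = min(a, b) on (0.66, 0.77) = 0.66
  → value = 0.6600
|0.5500 − 0.6600| = 0.110

0.110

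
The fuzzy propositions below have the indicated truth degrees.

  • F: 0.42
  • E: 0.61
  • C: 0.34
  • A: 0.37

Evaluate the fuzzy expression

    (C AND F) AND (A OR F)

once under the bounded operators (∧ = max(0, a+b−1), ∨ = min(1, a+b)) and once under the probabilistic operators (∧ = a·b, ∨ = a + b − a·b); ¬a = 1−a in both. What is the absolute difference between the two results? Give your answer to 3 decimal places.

0.091

Under bounded:
  C AND F = max(0, a+b−1) on (0.34, 0.42) = 0.00
  A OR F = min(1, a+b) on (0.37, 0.42) = 0.79
  (C AND F) AND (A OR F) = max(0, a+b−1) on (0.00, 0.79) = 0.00
  → value = 0.0000
Under probabilistic:
  C AND F = a·b on (0.3400, 0.4200) = 0.1428
  A OR F = a + b − a·b on (0.3700, 0.4200) = 0.6346
  (C AND F) AND (A OR F) = a·b on (0.1428, 0.6346) = 0.0906
  → value = 0.0906
|0.0000 − 0.0906| = 0.091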